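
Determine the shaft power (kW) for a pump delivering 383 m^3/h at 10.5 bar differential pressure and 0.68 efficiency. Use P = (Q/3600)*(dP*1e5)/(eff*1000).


Q = 383 / 3600 = 0.106389 m^3/s
P = 0.106389 * (10.5 * 1e5) / 0.68 / 1000 = 164.3

164.3 kW


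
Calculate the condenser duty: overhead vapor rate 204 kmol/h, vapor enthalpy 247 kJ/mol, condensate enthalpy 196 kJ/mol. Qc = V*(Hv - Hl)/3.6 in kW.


Qc = 204 * (247 - 196) / 3.6 = 204 * 51 / 3.6 = 2890

2890 kW


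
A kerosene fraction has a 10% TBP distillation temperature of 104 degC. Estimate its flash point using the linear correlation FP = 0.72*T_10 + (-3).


FP = 0.72 * 104 + (-3) = 71.88

71.88 degC


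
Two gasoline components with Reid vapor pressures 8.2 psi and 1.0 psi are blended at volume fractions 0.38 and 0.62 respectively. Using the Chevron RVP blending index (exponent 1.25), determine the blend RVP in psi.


Chevron index: RVP_blend = (sum xi*RVPi^1.25)^(1/1.25)
RVP^1.25 terms: 0.38 * 8.2^1.25 + 0.62 * 1.0^1.25 = 5.89292
RVP_blend = 5.89292^(1/1.25) = 4.133

4.133 psi


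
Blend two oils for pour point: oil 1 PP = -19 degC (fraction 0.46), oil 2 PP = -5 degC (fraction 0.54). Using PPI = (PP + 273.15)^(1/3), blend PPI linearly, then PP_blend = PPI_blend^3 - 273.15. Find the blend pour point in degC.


PPI_1 = (-19 + 273.15)^(1/3) = 6.334272
PPI_2 = (-5 + 273.15)^(1/3) = 6.448508
PPI_blend = 0.46 * 6.334272 + 0.54 * 6.448508 = 6.395959
PP_blend = 6.395959^3 - 273.15 = 261.6478 - 273.15 = -11.5

-11.5 degC


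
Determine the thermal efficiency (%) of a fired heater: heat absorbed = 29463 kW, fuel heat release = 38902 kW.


Furnace efficiency = Q_absorbed / Q_fuel * 100
= 29463 / 38902 * 100 = 75.74

75.74 %


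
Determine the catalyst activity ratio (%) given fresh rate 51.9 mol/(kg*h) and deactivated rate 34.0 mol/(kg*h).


Activity (%) = (rate_used / rate_fresh) * 100
rate_used = 34.0, rate_fresh = 51.9
= (34.0 / 51.9) * 100
= 0.6551 * 100 = 65.51

65.51 %


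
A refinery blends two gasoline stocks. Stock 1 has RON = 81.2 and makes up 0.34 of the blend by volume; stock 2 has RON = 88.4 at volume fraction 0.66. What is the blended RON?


Linear blending: RON_blend = sum(vi * RONi)
Contribution 1: 0.34 * 81.2 = 27.608
Contribution 2: 0.66 * 88.4 = 58.344
RON_blend = 27.608 + 58.344 = 85.952

85.952


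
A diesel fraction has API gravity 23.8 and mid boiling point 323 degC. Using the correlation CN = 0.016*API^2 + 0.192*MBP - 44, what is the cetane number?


CN = 0.016 * 23.8^2 + 0.192 * 323 - 44
CN = 9.06304 + 62.016 - 44 = 27.07904

27.07904


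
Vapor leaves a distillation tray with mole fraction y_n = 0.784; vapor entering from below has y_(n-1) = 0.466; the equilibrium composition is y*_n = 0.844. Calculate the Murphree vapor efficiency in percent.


Murphree vapor efficiency: EMV = (y_n - y_(n-1)) / (y*_n - y_(n-1)) * 100
EMV = (0.784 - 0.466) / (0.844 - 0.466) * 100 = 0.318 / 0.378 * 100 = 84.13

84.13 %


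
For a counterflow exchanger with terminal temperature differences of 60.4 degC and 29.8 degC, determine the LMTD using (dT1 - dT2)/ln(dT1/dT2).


LMTD = (dT1 - dT2) / ln(dT1/dT2)
= (60.4 - 29.8) / ln(60.4 / 29.8) = 30.6 / 0.706481 = 43.31

43.31 degC


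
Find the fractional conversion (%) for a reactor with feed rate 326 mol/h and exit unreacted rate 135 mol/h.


X = (F_in - F_out) / F_in * 100
Moles reacted = 326 - 135 = 191
X = 191 / 326 * 100
= 0.5859 * 100
= 58.59 %

58.59 %


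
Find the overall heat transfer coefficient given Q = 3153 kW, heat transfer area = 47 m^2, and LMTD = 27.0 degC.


From Q = U*A*LMTD, U = Q / (A * LMTD)
U = 3153 / (47 * 27.0) = 3153 / 1269 = 2.485

2.485 kW/(m^2*K)


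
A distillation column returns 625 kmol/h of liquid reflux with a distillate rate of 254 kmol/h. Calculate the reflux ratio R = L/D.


Reflux ratio definition: R = L / D (liquid returned / distillate withdrawn)
L = 625 kmol/h, D = 254 kmol/h
R = 625 / 254 = 2.461

2.461


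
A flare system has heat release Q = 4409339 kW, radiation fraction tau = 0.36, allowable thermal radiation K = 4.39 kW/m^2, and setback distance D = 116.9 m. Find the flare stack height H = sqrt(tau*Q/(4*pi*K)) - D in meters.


tau*Q/(4*pi*K) = 0.36 * 4409339 / (4 * pi * 4.39) = 28774.1
sqrt(28774.1) = 169.629
H = 169.629 - 116.9 = 52.73

52.73 m


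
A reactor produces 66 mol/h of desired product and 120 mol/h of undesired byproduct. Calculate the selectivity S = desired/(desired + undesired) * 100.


Selectivity = desired / (desired + undesired) * 100
Total products = 66 + 120 = 186 mol/h
S = 66 / 186 * 100
= 0.3548 * 100
= 35.48 %

35.48 %


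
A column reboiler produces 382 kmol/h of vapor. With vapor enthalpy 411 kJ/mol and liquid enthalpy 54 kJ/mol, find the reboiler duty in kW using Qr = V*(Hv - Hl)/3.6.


Qr = 382 * (411 - 54) / 3.6 = 382 * 357 / 3.6 = 37880

37880 kW


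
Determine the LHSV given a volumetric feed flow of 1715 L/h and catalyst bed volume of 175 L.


LHSV = volumetric feed rate / catalyst volume
= 1715 L/h / 175 L
= 9.800 h^-1

9.800 h^-1


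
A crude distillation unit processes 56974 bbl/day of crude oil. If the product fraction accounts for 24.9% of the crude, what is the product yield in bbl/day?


Crude throughput = 56974 bbl/day
Fraction yield = 24.9%
yield = throughput * fraction / 100
yield = 56974 * 24.9 / 100 = 14186.526

14186.526 bbl/day


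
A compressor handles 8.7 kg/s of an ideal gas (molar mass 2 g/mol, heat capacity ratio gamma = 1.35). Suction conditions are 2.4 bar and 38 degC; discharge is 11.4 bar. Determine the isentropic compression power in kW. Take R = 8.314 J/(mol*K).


Isentropic work: W = m*(gamma/(gamma-1))*(R*T1/MW)*((P2/P1)^((gamma-1)/gamma) - 1)
T1 = 38 + 273.15 = 311.15 K
Pressure ratio = 11.4 / 2.4 = 4.75
Exponent = (1.35 - 1)/1.35 = 0.259259
(P2/P1)^exp - 1 = 4.75^0.259259 - 1 = 0.497749
W = 8.7 * 1.35 / 0.35 * 8.314 * 311.15 / 2 * 0.497749 = 21600

21600 kW


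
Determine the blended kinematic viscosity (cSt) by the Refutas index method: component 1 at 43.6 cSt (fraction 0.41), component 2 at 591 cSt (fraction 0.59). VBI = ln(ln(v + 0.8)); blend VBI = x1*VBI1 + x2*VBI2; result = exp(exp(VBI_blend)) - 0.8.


Refutas method: VBN_i = 14.534*ln(ln(visc_i + 0.8)) + 10.975, blended linearly by mass fraction; since VBN is linear in VBI_i = ln(ln(visc_i + 0.8)) and the fractions sum to 1, blend VBI directly: visc = exp(exp(VBI_blend)) - 0.8
VBI_1 = ln(ln(43.6 + 0.8)) = 1.33322
VBI_2 = ln(ln(591 + 0.8)) = 1.85366
VBI_blend = 0.41 * 1.33322 + 0.59 * 1.85366 = 1.64028
visc_blend = exp(exp(1.64028)) - 0.8 = 172.8

172.8 cSt


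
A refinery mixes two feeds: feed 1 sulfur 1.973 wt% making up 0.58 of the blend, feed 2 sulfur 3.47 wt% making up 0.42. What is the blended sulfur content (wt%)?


Linear sulfur blending: S_blend = x1*S1 + x2*S2
Contribution 1: 0.58 * 1.973 = 1.14434 wt%
Contribution 2: 0.42 * 3.47 = 1.4574 wt%
S_blend = 1.14434 + 1.4574 = 2.60174

2.60174 wt%


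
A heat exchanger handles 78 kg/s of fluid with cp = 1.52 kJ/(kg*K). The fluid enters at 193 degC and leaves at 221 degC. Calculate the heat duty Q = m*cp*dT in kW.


Q = m_dot * cp * delta_T
delta_T = 221 - 193 = 28 K
Q = 78 * 1.52 * 28
= 118.56 * 28
= 3319.68 kW

3319.68 kW


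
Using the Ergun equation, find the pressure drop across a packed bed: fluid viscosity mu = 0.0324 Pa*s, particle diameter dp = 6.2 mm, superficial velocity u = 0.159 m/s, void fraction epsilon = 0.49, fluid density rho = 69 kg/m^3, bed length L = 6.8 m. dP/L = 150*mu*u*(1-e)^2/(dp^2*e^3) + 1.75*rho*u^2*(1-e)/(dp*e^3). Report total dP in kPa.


dp = 6.2 mm = 0.0062 m
Viscous term = 150*0.0324*0.159*(1-0.49)^2 / (0.0062^2*0.49^3) = 44442.9
Inertial term = 1.75*69*0.159^2*(1-0.49) / (0.0062*0.49^3) = 2134.38
dP/L = 44442.9 + 2134.38 = 46577.3 Pa/m
dP = 46577.3 * 6.8 / 1000 = 316.7 kPa

316.7 kPa


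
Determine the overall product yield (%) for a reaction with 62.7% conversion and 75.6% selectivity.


Overall yield = conversion (%) * selectivity (%) / 100
Conversion = 62.7%, Selectivity = 75.6%
Y = 62.7 * 75.6 / 100
= 47.4012 %

47.4012 %


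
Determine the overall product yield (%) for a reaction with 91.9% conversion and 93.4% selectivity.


Overall yield = conversion (%) * selectivity (%) / 100
Conversion = 91.9%, Selectivity = 93.4%
Y = 91.9 * 93.4 / 100
= 85.8346 %

85.8346 %


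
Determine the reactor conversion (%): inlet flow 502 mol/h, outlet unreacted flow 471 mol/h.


X = (F_in - F_out) / F_in * 100
Moles reacted = 502 - 471 = 31
X = 31 / 502 * 100
= 0.06175 * 100
= 6.175 %

6.175 %


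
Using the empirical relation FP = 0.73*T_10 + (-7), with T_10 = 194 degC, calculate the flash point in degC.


FP = 0.73 * 194 + (-7) = 134.62

134.62 degC


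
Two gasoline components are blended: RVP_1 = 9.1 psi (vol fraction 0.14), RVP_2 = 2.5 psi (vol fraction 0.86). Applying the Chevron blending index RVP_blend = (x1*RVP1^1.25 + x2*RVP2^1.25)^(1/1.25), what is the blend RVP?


Chevron index: RVP_blend = (sum xi*RVPi^1.25)^(1/1.25)
RVP^1.25 terms: 0.14 * 9.1^1.25 + 0.86 * 2.5^1.25 = 4.91622
RVP_blend = 4.91622^(1/1.25) = 3.575

3.575 psi


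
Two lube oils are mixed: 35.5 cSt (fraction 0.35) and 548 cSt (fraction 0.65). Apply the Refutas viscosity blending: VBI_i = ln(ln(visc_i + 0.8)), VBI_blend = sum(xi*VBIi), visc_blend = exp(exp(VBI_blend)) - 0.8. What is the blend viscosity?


Refutas method: VBN_i = 14.534*ln(ln(visc_i + 0.8)) + 10.975, blended linearly by mass fraction; since VBN is linear in VBI_i = ln(ln(visc_i + 0.8)) and the fractions sum to 1, blend VBI directly: visc = exp(exp(VBI_blend)) - 0.8
VBI_1 = ln(ln(35.5 + 0.8)) = 1.27866
VBI_2 = ln(ln(548 + 0.8)) = 1.84178
VBI_blend = 0.35 * 1.27866 + 0.65 * 1.84178 = 1.64469
visc_blend = exp(exp(1.64469)) - 0.8 = 176.8

176.8 cSt


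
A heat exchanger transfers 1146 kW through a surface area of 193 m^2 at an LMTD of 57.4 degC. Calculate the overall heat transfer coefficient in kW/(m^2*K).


From Q = U*A*LMTD, U = Q / (A * LMTD)
U = 1146 / (193 * 57.4) = 1146 / 11078.2 = 0.1034

0.1034 kW/(m^2*K)


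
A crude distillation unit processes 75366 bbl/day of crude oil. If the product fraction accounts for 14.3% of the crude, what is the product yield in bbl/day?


Crude throughput = 75366 bbl/day
Fraction yield = 14.3%
yield = throughput * fraction / 100
yield = 75366 * 14.3 / 100 = 10777.338

10777.338 bbl/day


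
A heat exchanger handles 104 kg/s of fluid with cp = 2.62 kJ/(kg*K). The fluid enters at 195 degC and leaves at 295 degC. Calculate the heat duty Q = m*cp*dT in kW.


Q = m_dot * cp * delta_T
delta_T = 295 - 195 = 100 K
Q = 104 * 2.62 * 100
= 272.48 * 100
= 27248 kW

27248 kW


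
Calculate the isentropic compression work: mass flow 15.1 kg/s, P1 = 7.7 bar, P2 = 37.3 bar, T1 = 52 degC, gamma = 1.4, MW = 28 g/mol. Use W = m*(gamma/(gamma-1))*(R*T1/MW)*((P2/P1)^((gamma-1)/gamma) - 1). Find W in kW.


Isentropic work: W = m*(gamma/(gamma-1))*(R*T1/MW)*((P2/P1)^((gamma-1)/gamma) - 1)
T1 = 52 + 273.15 = 325.15 K
Pressure ratio = 37.3 / 7.7 = 4.84416
Exponent = (1.4 - 1)/1.4 = 0.285714
(P2/P1)^exp - 1 = 4.84416^0.285714 - 1 = 0.569555
W = 15.1 * 1.4 / 0.4 * 8.314 * 325.15 / 28 * 0.569555 = 2906

2906 kW


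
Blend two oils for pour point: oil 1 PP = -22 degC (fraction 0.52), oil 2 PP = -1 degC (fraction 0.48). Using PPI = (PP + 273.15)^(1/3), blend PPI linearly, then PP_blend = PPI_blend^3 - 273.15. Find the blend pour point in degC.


PPI_1 = (-22 + 273.15)^(1/3) = 6.30925
PPI_2 = (-1 + 273.15)^(1/3) = 6.480414
PPI_blend = 0.52 * 6.30925 + 0.48 * 6.480414 = 6.391409
PP_blend = 6.391409^3 - 273.15 = 261.0898 - 273.15 = -12.06

-12.06 degC


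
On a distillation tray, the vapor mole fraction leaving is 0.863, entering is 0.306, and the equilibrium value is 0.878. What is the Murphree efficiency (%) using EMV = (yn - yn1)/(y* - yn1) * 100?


Murphree vapor efficiency: EMV = (y_n - y_(n-1)) / (y*_n - y_(n-1)) * 100
EMV = (0.863 - 0.306) / (0.878 - 0.306) * 100 = 0.557 / 0.572 * 100 = 97.38

97.38 %


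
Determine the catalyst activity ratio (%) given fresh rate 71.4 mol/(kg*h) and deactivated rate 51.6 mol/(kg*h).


Activity (%) = (rate_used / rate_fresh) * 100
rate_used = 51.6, rate_fresh = 71.4
= (51.6 / 71.4) * 100
= 0.7227 * 100 = 72.27

72.27 %


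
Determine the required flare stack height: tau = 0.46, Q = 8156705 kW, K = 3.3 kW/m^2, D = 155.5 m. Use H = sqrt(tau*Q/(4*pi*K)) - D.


tau*Q/(4*pi*K) = 0.46 * 8156705 / (4 * pi * 3.3) = 90479.2
sqrt(90479.2) = 300.798
H = 300.798 - 155.5 = 145.3

145.3 m


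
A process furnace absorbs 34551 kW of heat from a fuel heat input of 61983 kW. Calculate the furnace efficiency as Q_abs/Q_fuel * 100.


Furnace efficiency = Q_absorbed / Q_fuel * 100
= 34551 / 61983 * 100 = 55.74

55.74 %


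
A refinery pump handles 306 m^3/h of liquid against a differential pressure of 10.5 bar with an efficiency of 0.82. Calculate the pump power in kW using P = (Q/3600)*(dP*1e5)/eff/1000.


Q = 306 / 3600 = 0.085 m^3/s
P = 0.085 * (10.5 * 1e5) / 0.82 / 1000 = 108.8

108.8 kW


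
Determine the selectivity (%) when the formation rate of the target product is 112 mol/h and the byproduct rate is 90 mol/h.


Selectivity = desired / (desired + undesired) * 100
Total products = 112 + 90 = 202 mol/h
S = 112 / 202 * 100
= 0.5545 * 100
= 55.45 %

55.45 %


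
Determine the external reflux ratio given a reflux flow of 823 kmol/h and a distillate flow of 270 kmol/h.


Reflux ratio definition: R = L / D (liquid returned / distillate withdrawn)
L = 823 kmol/h, D = 270 kmol/h
R = 823 / 270 = 3.048

3.048


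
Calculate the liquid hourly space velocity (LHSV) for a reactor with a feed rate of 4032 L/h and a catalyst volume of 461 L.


LHSV = volumetric feed rate / catalyst volume
= 4032 L/h / 461 L
= 8.746 h^-1

8.746 h^-1


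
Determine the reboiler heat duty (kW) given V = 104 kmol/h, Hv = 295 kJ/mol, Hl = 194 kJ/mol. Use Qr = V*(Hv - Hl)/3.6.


Qr = 104 * (295 - 194) / 3.6 = 104 * 101 / 3.6 = 2918

2918 kW


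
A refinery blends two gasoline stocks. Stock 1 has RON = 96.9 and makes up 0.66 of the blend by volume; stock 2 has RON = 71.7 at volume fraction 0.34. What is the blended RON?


Linear blending: RON_blend = sum(vi * RONi)
Contribution 1: 0.66 * 96.9 = 63.954
Contribution 2: 0.34 * 71.7 = 24.378
RON_blend = 63.954 + 24.378 = 88.332

88.332


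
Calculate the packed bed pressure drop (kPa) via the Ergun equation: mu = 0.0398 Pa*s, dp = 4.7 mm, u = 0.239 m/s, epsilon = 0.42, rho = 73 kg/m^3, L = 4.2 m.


dp = 4.7 mm = 0.0047 m
Viscous term = 150*0.0398*0.239*(1-0.42)^2 / (0.0047^2*0.42^3) = 293281
Inertial term = 1.75*73*0.239^2*(1-0.42) / (0.0047*0.42^3) = 12154.6
dP/L = 293281 + 12154.6 = 305436 Pa/m
dP = 305436 * 4.2 / 1000 = 1283 kPa

1283 kPa


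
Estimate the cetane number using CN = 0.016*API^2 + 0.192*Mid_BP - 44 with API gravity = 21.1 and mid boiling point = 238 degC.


CN = 0.016 * 21.1^2 + 0.192 * 238 - 44
CN = 7.12336 + 45.696 - 44 = 8.81936

8.81936


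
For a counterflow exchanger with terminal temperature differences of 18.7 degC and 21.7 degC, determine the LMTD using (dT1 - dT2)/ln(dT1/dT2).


LMTD = (dT1 - dT2) / ln(dT1/dT2)
= (18.7 - 21.7) / ln(18.7 / 21.7) = -3 / -0.148789 = 20.16

20.16 degC


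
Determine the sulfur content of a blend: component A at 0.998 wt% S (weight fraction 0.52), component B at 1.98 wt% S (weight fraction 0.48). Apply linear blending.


Linear sulfur blending: S_blend = x1*S1 + x2*S2
Contribution 1: 0.52 * 0.998 = 0.51896 wt%
Contribution 2: 0.48 * 1.98 = 0.9504 wt%
S_blend = 0.51896 + 0.9504 = 1.46936

1.46936 wt%


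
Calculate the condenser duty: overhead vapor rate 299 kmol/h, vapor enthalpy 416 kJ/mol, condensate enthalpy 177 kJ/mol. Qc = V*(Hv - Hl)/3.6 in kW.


Qc = 299 * (416 - 177) / 3.6 = 299 * 239 / 3.6 = 19850

19850 kW


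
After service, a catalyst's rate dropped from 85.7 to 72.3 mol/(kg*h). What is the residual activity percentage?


Activity (%) = (rate_used / rate_fresh) * 100
rate_used = 72.3, rate_fresh = 85.7
= (72.3 / 85.7) * 100
= 0.8436 * 100 = 84.36

84.36 %


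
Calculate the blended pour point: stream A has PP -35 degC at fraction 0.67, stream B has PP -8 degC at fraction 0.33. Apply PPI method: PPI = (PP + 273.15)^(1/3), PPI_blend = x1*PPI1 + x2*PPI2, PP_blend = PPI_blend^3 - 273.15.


PPI_1 = (-35 + 273.15)^(1/3) = 6.198456
PPI_2 = (-8 + 273.15)^(1/3) = 6.42437
PPI_blend = 0.67 * 6.198456 + 0.33 * 6.42437 = 6.273008
PP_blend = 6.273008^3 - 273.15 = 246.8468 - 273.15 = -26.3

-26.3 degC


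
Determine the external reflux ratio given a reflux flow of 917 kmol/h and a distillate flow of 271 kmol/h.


Reflux ratio definition: R = L / D (liquid returned / distillate withdrawn)
L = 917 kmol/h, D = 271 kmol/h
R = 917 / 271 = 3.384

3.384


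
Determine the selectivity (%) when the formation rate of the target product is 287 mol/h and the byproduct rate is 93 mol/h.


Selectivity = desired / (desired + undesired) * 100
Total products = 287 + 93 = 380 mol/h
S = 287 / 380 * 100
= 0.7553 * 100
= 75.53 %

75.53 %


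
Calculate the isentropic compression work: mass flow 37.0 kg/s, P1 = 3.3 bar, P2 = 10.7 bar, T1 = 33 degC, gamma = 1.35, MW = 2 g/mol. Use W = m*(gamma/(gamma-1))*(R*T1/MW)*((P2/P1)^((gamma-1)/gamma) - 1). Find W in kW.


Isentropic work: W = m*(gamma/(gamma-1))*(R*T1/MW)*((P2/P1)^((gamma-1)/gamma) - 1)
T1 = 33 + 273.15 = 306.15 K
Pressure ratio = 10.7 / 3.3 = 3.24242
Exponent = (1.35 - 1)/1.35 = 0.259259
(P2/P1)^exp - 1 = 3.24242^0.259259 - 1 = 0.356586
W = 37.0 * 1.35 / 0.35 * 8.314 * 306.15 / 2 * 0.356586 = 64770

64770 kW


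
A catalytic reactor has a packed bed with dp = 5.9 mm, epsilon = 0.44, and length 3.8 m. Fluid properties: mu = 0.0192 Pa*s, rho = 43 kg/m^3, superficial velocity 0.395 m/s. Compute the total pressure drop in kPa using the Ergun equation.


dp = 5.9 mm = 0.0059 m
Viscous term = 150*0.0192*0.395*(1-0.44)^2 / (0.0059^2*0.44^3) = 120311
Inertial term = 1.75*43*0.395^2*(1-0.44) / (0.0059*0.44^3) = 13082.1
dP/L = 120311 + 13082.1 = 133393 Pa/m
dP = 133393 * 3.8 / 1000 = 506.9 kPa

506.9 kPa


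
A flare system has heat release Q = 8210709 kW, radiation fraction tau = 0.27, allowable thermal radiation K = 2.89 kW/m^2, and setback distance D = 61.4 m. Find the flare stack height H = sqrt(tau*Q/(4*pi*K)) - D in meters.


tau*Q/(4*pi*K) = 0.27 * 8210709 / (4 * pi * 2.89) = 61043.1
sqrt(61043.1) = 247.069
H = 247.069 - 61.4 = 185.7

185.7 m


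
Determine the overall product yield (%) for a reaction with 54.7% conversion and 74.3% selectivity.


Overall yield = conversion (%) * selectivity (%) / 100
Conversion = 54.7%, Selectivity = 74.3%
Y = 54.7 * 74.3 / 100
= 40.6421 %

40.6421 %


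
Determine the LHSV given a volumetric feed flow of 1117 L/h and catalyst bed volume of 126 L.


LHSV = volumetric feed rate / catalyst volume
= 1117 L/h / 126 L
= 8.865 h^-1

8.865 h^-1


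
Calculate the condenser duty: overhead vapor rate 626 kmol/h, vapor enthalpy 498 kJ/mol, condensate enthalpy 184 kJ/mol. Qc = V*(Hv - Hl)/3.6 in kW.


Qc = 626 * (498 - 184) / 3.6 = 626 * 314 / 3.6 = 54600

54600 kW


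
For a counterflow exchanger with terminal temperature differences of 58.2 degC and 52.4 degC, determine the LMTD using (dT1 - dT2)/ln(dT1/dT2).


LMTD = (dT1 - dT2) / ln(dT1/dT2)
= (58.2 - 52.4) / ln(58.2 / 52.4) = 5.8 / 0.104979 = 55.25

55.25 degC


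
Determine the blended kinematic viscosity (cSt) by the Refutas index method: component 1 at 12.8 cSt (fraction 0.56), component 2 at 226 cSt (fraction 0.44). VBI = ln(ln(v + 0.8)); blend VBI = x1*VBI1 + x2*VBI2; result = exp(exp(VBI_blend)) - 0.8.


Refutas method: VBN_i = 14.534*ln(ln(visc_i + 0.8)) + 10.975, blended linearly by mass fraction; since VBN is linear in VBI_i = ln(ln(visc_i + 0.8)) and the fractions sum to 1, blend VBI directly: visc = exp(exp(VBI_blend)) - 0.8
VBI_1 = ln(ln(12.8 + 0.8)) = 0.959377
VBI_2 = ln(ln(226 + 0.8)) = 1.69085
VBI_blend = 0.56 * 0.959377 + 0.44 * 1.69085 = 1.28123
visc_blend = exp(exp(1.28123)) - 0.8 = 35.84

35.84 cSt


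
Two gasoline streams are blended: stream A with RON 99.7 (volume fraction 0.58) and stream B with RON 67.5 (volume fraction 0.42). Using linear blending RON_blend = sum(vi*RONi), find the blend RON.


Linear blending: RON_blend = sum(vi * RONi)
Contribution 1: 0.58 * 99.7 = 57.826
Contribution 2: 0.42 * 67.5 = 28.35
RON_blend = 57.826 + 28.35 = 86.176

86.176


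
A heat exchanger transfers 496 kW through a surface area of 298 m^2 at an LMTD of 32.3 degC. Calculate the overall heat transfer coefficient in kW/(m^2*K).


From Q = U*A*LMTD, U = Q / (A * LMTD)
U = 496 / (298 * 32.3) = 496 / 9625.4 = 0.05153

0.05153 kW/(m^2*K)


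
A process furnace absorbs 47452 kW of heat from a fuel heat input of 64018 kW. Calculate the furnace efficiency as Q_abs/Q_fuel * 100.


Furnace efficiency = Q_absorbed / Q_fuel * 100
= 47452 / 64018 * 100 = 74.12

74.12 %


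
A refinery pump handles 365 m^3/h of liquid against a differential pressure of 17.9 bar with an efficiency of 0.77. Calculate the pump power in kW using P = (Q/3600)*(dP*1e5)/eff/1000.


Q = 365 / 3600 = 0.101389 m^3/s
P = 0.101389 * (17.9 * 1e5) / 0.77 / 1000 = 235.7

235.7 kW


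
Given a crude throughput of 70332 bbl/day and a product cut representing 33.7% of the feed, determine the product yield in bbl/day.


Crude throughput = 70332 bbl/day
Fraction yield = 33.7%
yield = throughput * fraction / 100
yield = 70332 * 33.7 / 100 = 23701.884

23701.884 bbl/day


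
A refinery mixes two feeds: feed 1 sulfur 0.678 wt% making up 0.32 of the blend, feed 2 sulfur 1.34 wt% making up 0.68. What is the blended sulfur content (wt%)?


Linear sulfur blending: S_blend = x1*S1 + x2*S2
Contribution 1: 0.32 * 0.678 = 0.21696 wt%
Contribution 2: 0.68 * 1.34 = 0.9112 wt%
S_blend = 0.21696 + 0.9112 = 1.12816

1.12816 wt%


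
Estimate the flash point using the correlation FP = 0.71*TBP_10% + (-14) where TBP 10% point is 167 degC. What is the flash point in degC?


FP = 0.71 * 167 + (-14) = 104.57

104.57 degC


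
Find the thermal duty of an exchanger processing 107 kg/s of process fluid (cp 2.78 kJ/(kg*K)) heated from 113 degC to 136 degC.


Q = m_dot * cp * delta_T
delta_T = 136 - 113 = 23 K
Q = 107 * 2.78 * 23
= 297.46 * 23
= 6841.58 kW

6841.58 kW


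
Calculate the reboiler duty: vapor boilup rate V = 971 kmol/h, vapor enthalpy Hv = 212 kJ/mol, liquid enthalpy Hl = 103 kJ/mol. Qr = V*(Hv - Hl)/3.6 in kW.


Qr = 971 * (212 - 103) / 3.6 = 971 * 109 / 3.6 = 29400

29400 kW


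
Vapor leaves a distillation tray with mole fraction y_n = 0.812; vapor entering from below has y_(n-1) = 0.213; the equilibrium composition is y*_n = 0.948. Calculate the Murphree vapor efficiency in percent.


Murphree vapor efficiency: EMV = (y_n - y_(n-1)) / (y*_n - y_(n-1)) * 100
EMV = (0.812 - 0.213) / (0.948 - 0.213) * 100 = 0.599 / 0.735 * 100 = 81.50

81.50 %


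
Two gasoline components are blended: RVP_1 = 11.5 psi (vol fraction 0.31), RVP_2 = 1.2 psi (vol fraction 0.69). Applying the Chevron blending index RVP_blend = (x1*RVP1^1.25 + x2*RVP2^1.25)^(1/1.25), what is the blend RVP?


Chevron index: RVP_blend = (sum xi*RVPi^1.25)^(1/1.25)
RVP^1.25 terms: 0.31 * 11.5^1.25 + 0.69 * 1.2^1.25 = 7.4316
RVP_blend = 7.4316^(1/1.25) = 4.976

4.976 psi


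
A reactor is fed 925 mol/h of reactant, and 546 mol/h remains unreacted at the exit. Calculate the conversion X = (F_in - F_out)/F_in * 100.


X = (F_in - F_out) / F_in * 100
Moles reacted = 925 - 546 = 379
X = 379 / 925 * 100
= 0.4097 * 100
= 40.97 %

40.97 %


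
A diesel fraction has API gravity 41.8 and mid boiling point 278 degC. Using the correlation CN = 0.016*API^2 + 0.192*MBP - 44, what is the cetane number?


CN = 0.016 * 41.8^2 + 0.192 * 278 - 44
CN = 27.95584 + 53.376 - 44 = 37.33184

37.33184


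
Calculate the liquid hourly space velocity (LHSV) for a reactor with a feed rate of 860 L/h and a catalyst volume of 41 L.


LHSV = volumetric feed rate / catalyst volume
= 860 L/h / 41 L
= 20.98 h^-1

20.98 h^-1


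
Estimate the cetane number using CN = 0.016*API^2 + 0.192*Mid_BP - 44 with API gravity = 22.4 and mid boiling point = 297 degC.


CN = 0.016 * 22.4^2 + 0.192 * 297 - 44
CN = 8.02816 + 57.024 - 44 = 21.05216

21.05216


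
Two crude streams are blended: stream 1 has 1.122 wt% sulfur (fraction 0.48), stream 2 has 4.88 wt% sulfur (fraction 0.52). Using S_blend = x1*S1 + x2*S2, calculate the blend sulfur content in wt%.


Linear sulfur blending: S_blend = x1*S1 + x2*S2
Contribution 1: 0.48 * 1.122 = 0.53856 wt%
Contribution 2: 0.52 * 4.88 = 2.5376 wt%
S_blend = 0.53856 + 2.5376 = 3.07616

3.07616 wt%


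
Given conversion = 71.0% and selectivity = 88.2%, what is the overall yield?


Overall yield = conversion (%) * selectivity (%) / 100
Conversion = 71.0%, Selectivity = 88.2%
Y = 71.0 * 88.2 / 100
= 62.622 %

62.622 %


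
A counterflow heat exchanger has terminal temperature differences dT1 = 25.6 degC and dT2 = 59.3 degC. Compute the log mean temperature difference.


LMTD = (dT1 - dT2) / ln(dT1/dT2)
= (25.6 - 59.3) / ln(25.6 / 59.3) = -33.7 / -0.840017 = 40.12

40.12 degC


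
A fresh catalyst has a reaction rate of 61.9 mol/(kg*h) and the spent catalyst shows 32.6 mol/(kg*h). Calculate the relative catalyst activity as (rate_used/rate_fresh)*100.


Activity (%) = (rate_used / rate_fresh) * 100
rate_used = 32.6, rate_fresh = 61.9
= (32.6 / 61.9) * 100
= 0.5267 * 100 = 52.67

52.67 %


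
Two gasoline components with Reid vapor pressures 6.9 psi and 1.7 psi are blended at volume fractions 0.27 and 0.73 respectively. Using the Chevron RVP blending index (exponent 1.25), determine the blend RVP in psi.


Chevron index: RVP_blend = (sum xi*RVPi^1.25)^(1/1.25)
RVP^1.25 terms: 0.27 * 6.9^1.25 + 0.73 * 1.7^1.25 = 4.43648
RVP_blend = 4.43648^(1/1.25) = 3.293

3.293 psi


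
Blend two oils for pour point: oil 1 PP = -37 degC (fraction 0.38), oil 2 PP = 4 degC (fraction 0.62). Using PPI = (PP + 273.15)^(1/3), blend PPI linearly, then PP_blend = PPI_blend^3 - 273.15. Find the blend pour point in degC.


PPI_1 = (-37 + 273.15)^(1/3) = 6.181056
PPI_2 = (4 + 273.15)^(1/3) = 6.51986
PPI_blend = 0.38 * 6.181056 + 0.62 * 6.51986 = 6.391114
PP_blend = 6.391114^3 - 273.15 = 261.0536 - 273.15 = -12.1

-12.1 degC


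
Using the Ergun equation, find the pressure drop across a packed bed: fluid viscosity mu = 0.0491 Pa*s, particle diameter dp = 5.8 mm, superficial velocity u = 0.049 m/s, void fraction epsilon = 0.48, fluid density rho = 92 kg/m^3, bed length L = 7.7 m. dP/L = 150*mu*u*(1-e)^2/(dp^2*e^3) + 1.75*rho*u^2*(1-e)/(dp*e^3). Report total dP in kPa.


dp = 5.8 mm = 0.0058 m
Viscous term = 150*0.0491*0.049*(1-0.48)^2 / (0.0058^2*0.48^3) = 26229.9
Inertial term = 1.75*92*0.049^2*(1-0.48) / (0.0058*0.48^3) = 313.379
dP/L = 26229.9 + 313.379 = 26543.3 Pa/m
dP = 26543.3 * 7.7 / 1000 = 204.4 kPa

204.4 kPa


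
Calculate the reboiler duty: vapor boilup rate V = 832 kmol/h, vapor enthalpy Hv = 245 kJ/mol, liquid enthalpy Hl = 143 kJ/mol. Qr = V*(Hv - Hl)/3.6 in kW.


Qr = 832 * (245 - 143) / 3.6 = 832 * 102 / 3.6 = 23570

23570 kW


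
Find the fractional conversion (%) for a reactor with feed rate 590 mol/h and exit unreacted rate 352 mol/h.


X = (F_in - F_out) / F_in * 100
Moles reacted = 590 - 352 = 238
X = 238 / 590 * 100
= 0.4034 * 100
= 40.34 %

40.34 %


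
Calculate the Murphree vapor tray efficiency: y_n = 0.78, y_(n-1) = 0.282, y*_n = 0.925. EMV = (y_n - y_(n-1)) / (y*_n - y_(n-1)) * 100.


Murphree vapor efficiency: EMV = (y_n - y_(n-1)) / (y*_n - y_(n-1)) * 100
EMV = (0.78 - 0.282) / (0.925 - 0.282) * 100 = 0.498 / 0.643 * 100 = 77.45

77.45 %


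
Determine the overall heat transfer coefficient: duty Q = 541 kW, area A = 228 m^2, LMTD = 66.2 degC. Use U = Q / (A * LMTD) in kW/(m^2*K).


From Q = U*A*LMTD, U = Q / (A * LMTD)
U = 541 / (228 * 66.2) = 541 / 15093.6 = 0.03584

0.03584 kW/(m^2*K)


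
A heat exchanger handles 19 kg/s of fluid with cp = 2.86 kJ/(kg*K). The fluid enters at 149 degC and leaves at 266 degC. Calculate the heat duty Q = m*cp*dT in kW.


Q = m_dot * cp * delta_T
delta_T = 266 - 149 = 117 K
Q = 19 * 2.86 * 117
= 54.34 * 117
= 6357.78 kW

6357.78 kW


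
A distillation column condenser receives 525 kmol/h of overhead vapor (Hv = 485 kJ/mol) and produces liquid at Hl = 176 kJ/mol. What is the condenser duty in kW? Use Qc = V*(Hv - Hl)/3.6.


Qc = 525 * (485 - 176) / 3.6 = 525 * 309 / 3.6 = 45060

45060 kW


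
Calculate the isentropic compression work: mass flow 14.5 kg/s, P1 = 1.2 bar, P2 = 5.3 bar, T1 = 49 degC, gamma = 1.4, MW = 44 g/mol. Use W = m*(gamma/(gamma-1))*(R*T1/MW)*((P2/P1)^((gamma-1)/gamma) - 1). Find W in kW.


Isentropic work: W = m*(gamma/(gamma-1))*(R*T1/MW)*((P2/P1)^((gamma-1)/gamma) - 1)
T1 = 49 + 273.15 = 322.15 K
Pressure ratio = 5.3 / 1.2 = 4.41667
Exponent = (1.4 - 1)/1.4 = 0.285714
(P2/P1)^exp - 1 = 4.41667^0.285714 - 1 = 0.528666
W = 14.5 * 1.4 / 0.4 * 8.314 * 322.15 / 44 * 0.528666 = 1633

1633 kW


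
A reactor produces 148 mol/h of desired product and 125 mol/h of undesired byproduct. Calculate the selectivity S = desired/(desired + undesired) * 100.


Selectivity = desired / (desired + undesired) * 100
Total products = 148 + 125 = 273 mol/h
S = 148 / 273 * 100
= 0.5421 * 100
= 54.21 %

54.21 %


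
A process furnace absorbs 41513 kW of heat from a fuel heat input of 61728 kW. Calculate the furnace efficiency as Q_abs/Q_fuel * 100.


Furnace efficiency = Q_absorbed / Q_fuel * 100
= 41513 / 61728 * 100 = 67.25

67.25 %


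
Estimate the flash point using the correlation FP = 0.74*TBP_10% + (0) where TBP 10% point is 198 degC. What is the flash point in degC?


FP = 0.74 * 198 + (0) = 146.52

146.52 degC


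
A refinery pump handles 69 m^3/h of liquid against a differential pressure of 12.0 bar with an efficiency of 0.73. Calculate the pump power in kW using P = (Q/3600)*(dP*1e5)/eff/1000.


Q = 69 / 3600 = 0.0191667 m^3/s
P = 0.0191667 * (12.0 * 1e5) / 0.73 / 1000 = 31.51

31.51 kW


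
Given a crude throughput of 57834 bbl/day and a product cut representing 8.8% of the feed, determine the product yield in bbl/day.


Crude throughput = 57834 bbl/day
Fraction yield = 8.8%
yield = throughput * fraction / 100
yield = 57834 * 8.8 / 100 = 5089.392

5089.392 bbl/day


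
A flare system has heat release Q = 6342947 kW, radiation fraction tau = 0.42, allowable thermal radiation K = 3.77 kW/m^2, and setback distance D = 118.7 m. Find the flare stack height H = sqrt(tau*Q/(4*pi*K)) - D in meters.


tau*Q/(4*pi*K) = 0.42 * 6342947 / (4 * pi * 3.77) = 56232.7
sqrt(56232.7) = 237.134
H = 237.134 - 118.7 = 118.4

118.4 m


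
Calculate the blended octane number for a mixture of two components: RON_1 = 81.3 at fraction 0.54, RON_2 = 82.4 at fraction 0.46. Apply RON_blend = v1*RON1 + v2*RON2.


Linear blending: RON_blend = sum(vi * RONi)
Contribution 1: 0.54 * 81.3 = 43.902
Contribution 2: 0.46 * 82.4 = 37.904
RON_blend = 43.902 + 37.904 = 81.806

81.806


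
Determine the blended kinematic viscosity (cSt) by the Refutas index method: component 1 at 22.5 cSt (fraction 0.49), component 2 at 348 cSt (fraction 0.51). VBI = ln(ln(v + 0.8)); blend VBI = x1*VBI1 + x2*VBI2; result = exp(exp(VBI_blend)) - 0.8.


Refutas method: VBN_i = 14.534*ln(ln(visc_i + 0.8)) + 10.975, blended linearly by mass fraction; since VBN is linear in VBI_i = ln(ln(visc_i + 0.8)) and the fractions sum to 1, blend VBI directly: visc = exp(exp(VBI_blend)) - 0.8
VBI_1 = ln(ln(22.5 + 0.8)) = 1.14691
VBI_2 = ln(ln(348 + 0.8)) = 1.76721
VBI_blend = 0.49 * 1.14691 + 0.51 * 1.76721 = 1.46326
visc_blend = exp(exp(1.46326)) - 0.8 = 74.39

74.39 cSt


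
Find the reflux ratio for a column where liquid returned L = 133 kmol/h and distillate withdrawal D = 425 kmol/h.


Reflux ratio definition: R = L / D (liquid returned / distillate withdrawn)
L = 133 kmol/h, D = 425 kmol/h
R = 133 / 425 = 0.3129

0.3129


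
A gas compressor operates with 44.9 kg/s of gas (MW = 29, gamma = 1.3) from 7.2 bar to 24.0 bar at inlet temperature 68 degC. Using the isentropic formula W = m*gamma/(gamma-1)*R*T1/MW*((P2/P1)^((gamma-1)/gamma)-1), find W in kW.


Isentropic work: W = m*(gamma/(gamma-1))*(R*T1/MW)*((P2/P1)^((gamma-1)/gamma) - 1)
T1 = 68 + 273.15 = 341.15 K
Pressure ratio = 24.0 / 7.2 = 3.33333
Exponent = (1.3 - 1)/1.3 = 0.230769
(P2/P1)^exp - 1 = 3.33333^0.230769 - 1 = 0.320274
W = 44.9 * 1.3 / 0.3 * 8.314 * 341.15 / 29 * 0.320274 = 6095

6095 kW


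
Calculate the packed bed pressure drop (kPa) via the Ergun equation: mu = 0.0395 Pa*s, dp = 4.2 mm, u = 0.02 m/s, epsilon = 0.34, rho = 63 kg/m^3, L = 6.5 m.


dp = 4.2 mm = 0.0042 m
Viscous term = 150*0.0395*0.02*(1-0.34)^2 / (0.0042^2*0.34^3) = 74451.1
Inertial term = 1.75*63*0.02^2*(1-0.34) / (0.0042*0.34^3) = 176.318
dP/L = 74451.1 + 176.318 = 74627.4 Pa/m
dP = 74627.4 * 6.5 / 1000 = 485.1 kPa

485.1 kPa


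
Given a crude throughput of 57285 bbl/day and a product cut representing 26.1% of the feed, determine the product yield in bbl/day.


Crude throughput = 57285 bbl/day
Fraction yield = 26.1%
yield = throughput * fraction / 100
yield = 57285 * 26.1 / 100 = 14951.385

14951.385 bbl/day


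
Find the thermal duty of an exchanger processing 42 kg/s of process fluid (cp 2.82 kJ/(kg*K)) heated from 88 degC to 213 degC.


Q = m_dot * cp * delta_T
delta_T = 213 - 88 = 125 K
Q = 42 * 2.82 * 125
= 118.44 * 125
= 14805 kW

14805 kW


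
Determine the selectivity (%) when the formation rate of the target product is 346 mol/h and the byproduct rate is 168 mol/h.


Selectivity = desired / (desired + undesired) * 100
Total products = 346 + 168 = 514 mol/h
S = 346 / 514 * 100
= 0.6732 * 100
= 67.32 %

67.32 %


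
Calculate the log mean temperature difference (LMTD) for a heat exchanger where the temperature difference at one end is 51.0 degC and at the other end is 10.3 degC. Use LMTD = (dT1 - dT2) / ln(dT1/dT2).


LMTD = (dT1 - dT2) / ln(dT1/dT2)
= (51.0 - 10.3) / ln(51.0 / 10.3) = 40.7 / 1.59968 = 25.44

25.44 degC


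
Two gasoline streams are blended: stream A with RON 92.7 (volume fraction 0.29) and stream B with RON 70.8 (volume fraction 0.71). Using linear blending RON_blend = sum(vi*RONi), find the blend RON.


Linear blending: RON_blend = sum(vi * RONi)
Contribution 1: 0.29 * 92.7 = 26.883
Contribution 2: 0.71 * 70.8 = 50.268
RON_blend = 26.883 + 50.268 = 77.151

77.151


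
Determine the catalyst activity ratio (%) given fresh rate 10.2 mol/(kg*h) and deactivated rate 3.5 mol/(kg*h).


Activity (%) = (rate_used / rate_fresh) * 100
rate_used = 3.5, rate_fresh = 10.2
= (3.5 / 10.2) * 100
= 0.3431 * 100 = 34.31

34.31 %


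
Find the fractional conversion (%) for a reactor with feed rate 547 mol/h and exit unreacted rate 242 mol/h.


X = (F_in - F_out) / F_in * 100
Moles reacted = 547 - 242 = 305
X = 305 / 547 * 100
= 0.5576 * 100
= 55.76 %

55.76 %


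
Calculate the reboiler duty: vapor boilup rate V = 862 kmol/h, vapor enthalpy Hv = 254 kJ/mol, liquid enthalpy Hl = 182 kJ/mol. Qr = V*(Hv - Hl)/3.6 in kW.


Qr = 862 * (254 - 182) / 3.6 = 862 * 72 / 3.6 = 17240

17240 kW


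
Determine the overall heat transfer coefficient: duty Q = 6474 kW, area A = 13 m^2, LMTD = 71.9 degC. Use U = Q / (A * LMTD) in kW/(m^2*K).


From Q = U*A*LMTD, U = Q / (A * LMTD)
U = 6474 / (13 * 71.9) = 6474 / 934.7 = 6.926

6.926 kW/(m^2*K)


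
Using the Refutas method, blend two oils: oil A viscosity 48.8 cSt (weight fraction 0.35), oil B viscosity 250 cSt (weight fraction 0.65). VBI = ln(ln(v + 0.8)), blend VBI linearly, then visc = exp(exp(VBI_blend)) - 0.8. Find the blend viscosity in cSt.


Refutas method: VBN_i = 14.534*ln(ln(visc_i + 0.8)) + 10.975, blended linearly by mass fraction; since VBN is linear in VBI_i = ln(ln(visc_i + 0.8)) and the fractions sum to 1, blend VBI directly: visc = exp(exp(VBI_blend)) - 0.8
VBI_1 = ln(ln(48.8 + 0.8)) = 1.362
VBI_2 = ln(ln(250 + 0.8)) = 1.70922
VBI_blend = 0.35 * 1.362 + 0.65 * 1.70922 = 1.58769
visc_blend = exp(exp(1.58769)) - 0.8 = 132.5

132.5 cSt


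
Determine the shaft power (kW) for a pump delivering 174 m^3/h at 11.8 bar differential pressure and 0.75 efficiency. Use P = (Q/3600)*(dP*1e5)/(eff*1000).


Q = 174 / 3600 = 0.0483333 m^3/s
P = 0.0483333 * (11.8 * 1e5) / 0.75 / 1000 = 76.04

76.04 kW


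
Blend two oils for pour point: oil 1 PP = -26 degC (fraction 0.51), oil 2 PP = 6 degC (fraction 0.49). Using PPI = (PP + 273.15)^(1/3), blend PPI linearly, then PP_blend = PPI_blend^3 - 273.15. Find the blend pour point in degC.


PPI_1 = (-26 + 273.15)^(1/3) = 6.275575
PPI_2 = (6 + 273.15)^(1/3) = 6.535506
PPI_blend = 0.51 * 6.275575 + 0.49 * 6.535506 = 6.402941
PP_blend = 6.402941^3 - 273.15 = 262.5056 - 273.15 = -10.64

-10.64 degC


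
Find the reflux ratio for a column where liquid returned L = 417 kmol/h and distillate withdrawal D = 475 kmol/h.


Reflux ratio definition: R = L / D (liquid returned / distillate withdrawn)
L = 417 kmol/h, D = 475 kmol/h
R = 417 / 475 = 0.8779

0.8779


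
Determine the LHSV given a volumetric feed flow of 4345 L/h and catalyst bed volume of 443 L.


LHSV = volumetric feed rate / catalyst volume
= 4345 L/h / 443 L
= 9.808 h^-1

9.808 h^-1


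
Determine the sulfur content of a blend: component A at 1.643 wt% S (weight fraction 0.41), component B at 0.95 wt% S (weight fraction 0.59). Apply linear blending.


Linear sulfur blending: S_blend = x1*S1 + x2*S2
Contribution 1: 0.41 * 1.643 = 0.67363 wt%
Contribution 2: 0.59 * 0.95 = 0.5605 wt%
S_blend = 0.67363 + 0.5605 = 1.23413

1.23413 wt%


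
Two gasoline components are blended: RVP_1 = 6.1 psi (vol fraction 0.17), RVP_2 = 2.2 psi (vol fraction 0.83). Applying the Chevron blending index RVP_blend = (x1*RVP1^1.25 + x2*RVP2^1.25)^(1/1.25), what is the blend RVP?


Chevron index: RVP_blend = (sum xi*RVPi^1.25)^(1/1.25)
RVP^1.25 terms: 0.17 * 6.1^1.25 + 0.83 * 2.2^1.25 = 3.85357
RVP_blend = 3.85357^(1/1.25) = 2.942

2.942 psi


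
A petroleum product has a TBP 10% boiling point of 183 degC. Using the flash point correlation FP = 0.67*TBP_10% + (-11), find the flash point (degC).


FP = 0.67 * 183 + (-11) = 111.61

111.61 degC


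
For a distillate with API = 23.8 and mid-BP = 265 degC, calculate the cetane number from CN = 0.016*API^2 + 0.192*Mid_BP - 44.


CN = 0.016 * 23.8^2 + 0.192 * 265 - 44
CN = 9.06304 + 50.88 - 44 = 15.94304

15.94304


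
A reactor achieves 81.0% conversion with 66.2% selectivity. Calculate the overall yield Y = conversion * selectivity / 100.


Overall yield = conversion (%) * selectivity (%) / 100
Conversion = 81.0%, Selectivity = 66.2%
Y = 81.0 * 66.2 / 100
= 53.622 %

53.622 %


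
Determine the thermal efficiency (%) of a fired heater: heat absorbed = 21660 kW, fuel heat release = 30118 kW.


Furnace efficiency = Q_absorbed / Q_fuel * 100
= 21660 / 30118 * 100 = 71.92

71.92 %


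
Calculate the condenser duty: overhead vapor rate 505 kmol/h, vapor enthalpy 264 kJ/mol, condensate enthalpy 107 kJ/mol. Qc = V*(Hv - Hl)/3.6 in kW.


Qc = 505 * (264 - 107) / 3.6 = 505 * 157 / 3.6 = 22020

22020 kW


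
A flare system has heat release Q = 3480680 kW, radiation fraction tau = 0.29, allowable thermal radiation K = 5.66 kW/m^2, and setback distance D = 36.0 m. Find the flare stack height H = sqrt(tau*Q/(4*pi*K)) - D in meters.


tau*Q/(4*pi*K) = 0.29 * 3480680 / (4 * pi * 5.66) = 14191.7
sqrt(14191.7) = 119.129
H = 119.129 - 36.0 = 83.13

83.13 m


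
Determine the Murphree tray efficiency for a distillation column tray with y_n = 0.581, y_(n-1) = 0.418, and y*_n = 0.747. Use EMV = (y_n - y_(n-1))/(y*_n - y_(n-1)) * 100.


Murphree vapor efficiency: EMV = (y_n - y_(n-1)) / (y*_n - y_(n-1)) * 100
EMV = (0.581 - 0.418) / (0.747 - 0.418) * 100 = 0.163 / 0.329 * 100 = 49.54

49.54 %
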